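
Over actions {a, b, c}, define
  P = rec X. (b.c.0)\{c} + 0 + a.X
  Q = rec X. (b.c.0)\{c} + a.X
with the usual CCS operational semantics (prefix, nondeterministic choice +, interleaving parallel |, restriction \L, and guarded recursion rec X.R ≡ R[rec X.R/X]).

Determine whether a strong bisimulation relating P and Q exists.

Reachable graph of P (2 states):
  s0 = rec X. (b.c.0)\{c} + 0 + a.X → =a=> s0, =b=> s1
  s1 = (c.0)\{c} → deadlocked
Reachable graph of Q (2 states):
  t0 = rec X. (b.c.0)\{c} + a.X → =a=> t0, =b=> t1
  t1 = (c.0)\{c} → deadlocked
Partition-refinement fixed point:
  B0 = {s0, t0}
  B1 = {s1, t1}
s0 ∈ B0, t0 ∈ B0 → same block

P ~ Q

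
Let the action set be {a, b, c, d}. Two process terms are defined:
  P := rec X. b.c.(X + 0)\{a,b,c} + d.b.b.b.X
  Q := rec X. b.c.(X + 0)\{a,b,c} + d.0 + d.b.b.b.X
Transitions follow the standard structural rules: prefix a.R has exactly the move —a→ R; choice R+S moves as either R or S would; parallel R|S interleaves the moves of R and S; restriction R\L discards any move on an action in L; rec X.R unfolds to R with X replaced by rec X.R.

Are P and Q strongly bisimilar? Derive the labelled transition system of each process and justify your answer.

P's transition system — 7 states:
  m0 = rec X. b.c.(X + 0)\{a,b,c} + d.b.b.b.X ⊢ =b=> m1, =d=> m2
  m1 = c.((rec X. b.c.(X + 0)\{a,b,c} + d.b.b.b.X) + 0)\{a,b,c} ⊢ =c=> m3
  m2 = b.b.b.(rec X. b.c.(X + 0)\{a,b,c} + d.b.b.b.X) ⊢ =b=> m4
  m3 = ((rec X. b.c.(X + 0)\{a,b,c} + d.b.b.b.X) + 0)\{a,b,c} ⊢ =d=> m5
  m4 = b.b.(rec X. b.c.(X + 0)\{a,b,c} + d.b.b.b.X) ⊢ =b=> m6
  m5 = (b.b.b.(rec X. b.c.(X + 0)\{a,b,c} + d.b.b.b.X))\{a,b,c} ⊢ ·
  m6 = b.(rec X. b.c.(X + 0)\{a,b,c} + d.b.b.b.X) ⊢ =b=> m0
Q's transition system — 9 states:
  n0 = rec X. b.c.(X + 0)\{a,b,c} + d.0 + d.b.b.b.X ⊢ =b=> n1, =d=> n2, =d=> n3
  n1 = c.((rec X. b.c.(X + 0)\{a,b,c} + d.0 + d.b.b.b.X) + 0)\{a,b,c} ⊢ =c=> n4
  n2 = 0 ⊢ ·
  n3 = b.b.b.(rec X. b.c.(X + 0)\{a,b,c} + d.0 + d.b.b.b.X) ⊢ =b=> n5
  n4 = ((rec X. b.c.(X + 0)\{a,b,c} + d.0 + d.b.b.b.X) + 0)\{a,b,c} ⊢ =d=> n6, =d=> n7
  n5 = b.b.(rec X. b.c.(X + 0)\{a,b,c} + d.0 + d.b.b.b.X) ⊢ =b=> n8
  n6 = (b.b.b.(rec X. b.c.(X + 0)\{a,b,c} + d.0 + d.b.b.b.X))\{a,b,c} ⊢ ·
  n7 = 0\{a,b,c} ⊢ ·
  n8 = b.(rec X. b.c.(X + 0)\{a,b,c} + d.0 + d.b.b.b.X) ⊢ =b=> n0
Partition-refinement fixed point:
  B0 = {m0}
  B1 = {m2}
  B2 = {m4}
  B3 = {m6}
  B4 = {m1, n1}
  B5 = {m3, n4}
  B6 = {m5, n2, n6, n7}
  B7 = {n0}
  B8 = {n3}
  B9 = {n5}
  B10 = {n8}
m0 ∈ B0, n0 ∈ B7 → different blocks

P ≁ Q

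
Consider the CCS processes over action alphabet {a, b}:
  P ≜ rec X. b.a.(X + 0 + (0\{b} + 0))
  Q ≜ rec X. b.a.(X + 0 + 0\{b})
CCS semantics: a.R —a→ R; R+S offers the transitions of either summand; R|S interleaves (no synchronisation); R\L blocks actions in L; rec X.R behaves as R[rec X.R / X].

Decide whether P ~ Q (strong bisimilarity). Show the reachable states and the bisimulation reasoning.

Reachable graph of P (3 states):
  u0 = rec X. b.a.(X + 0 + (0\{b} + 0)) → =b=> u1
  u1 = a.((rec X. b.a.(X + 0 + (0\{b} + 0))) + 0 + (0\{b} + 0)) → =a=> u2
  u2 = (rec X. b.a.(X + 0 + (0\{b} + 0))) + 0 + (0\{b} + 0) → =b=> u1
Reachable graph of Q (3 states):
  v0 = rec X. b.a.(X + 0 + 0\{b}) → =b=> v1
  v1 = a.((rec X. b.a.(X + 0 + 0\{b})) + 0 + 0\{b}) → =a=> v2
  v2 = (rec X. b.a.(X + 0 + 0\{b})) + 0 + 0\{b} → =b=> v1
Coarsest stable partition (strong bisimilarity classes):
  B0 = {u0, u2, v0, v2}
  B1 = {u1, v1}
u0 ∈ B0, v0 ∈ B0 → same block

YES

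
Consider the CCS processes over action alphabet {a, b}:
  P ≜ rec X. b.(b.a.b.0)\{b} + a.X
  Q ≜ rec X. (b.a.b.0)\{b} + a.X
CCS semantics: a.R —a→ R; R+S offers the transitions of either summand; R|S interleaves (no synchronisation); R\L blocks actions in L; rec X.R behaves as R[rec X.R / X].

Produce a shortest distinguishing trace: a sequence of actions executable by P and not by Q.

P's transition system — 2 states:
  m0 = rec X. b.(b.a.b.0)\{b} + a.X → ··a··> m0, ··b··> m1
  m1 = (b.a.b.0)\{b} → stopped
Q's transition system — 1 states:
  n0 = rec X. (b.a.b.0)\{b} + a.X → ··a··> n0
Executing b from P (initial set {m0}):
  [1] b ⇒ {m1}
  — P admits the full trace.
Executing b from Q (initial set {n0}):
  [1] b ⇒ ∅ (Q stuck)

b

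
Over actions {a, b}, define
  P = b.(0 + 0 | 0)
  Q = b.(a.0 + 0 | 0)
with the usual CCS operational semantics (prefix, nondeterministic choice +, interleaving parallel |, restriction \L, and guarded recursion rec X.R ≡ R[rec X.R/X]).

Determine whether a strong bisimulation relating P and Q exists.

not bisimilar

P's transition system — 2 states:
  u0 = b.(0 + 0 | 0) has moves =b=> u1
  u1 = 0 + 0 | 0 has moves stopped
Q's transition system — 3 states:
  v0 = b.(a.0 + 0 | 0) has moves =b=> v1
  v1 = a.0 + 0 | 0 has moves =a=> v2
  v2 = 0 has moves stopped
Bisimilarity quotient blocks:
  B0 = {u0}
  B1 = {u1, v2}
  B2 = {v0}
  B3 = {v1}
u0 ∈ B0, v0 ∈ B2 → different blocks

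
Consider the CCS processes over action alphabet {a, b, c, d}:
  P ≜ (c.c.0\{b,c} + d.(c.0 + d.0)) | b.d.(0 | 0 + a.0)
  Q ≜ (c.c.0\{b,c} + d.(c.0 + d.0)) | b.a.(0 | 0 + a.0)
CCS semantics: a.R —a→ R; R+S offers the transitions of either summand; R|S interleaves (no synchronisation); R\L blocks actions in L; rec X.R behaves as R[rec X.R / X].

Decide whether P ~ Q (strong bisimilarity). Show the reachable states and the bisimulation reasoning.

NO

LTS(P): 20 reachable states
  m0 = (c.c.0\{b,c} + d.(c.0 + d.0)) | b.d.(0 | 0 + a.0) | —b→ m1, —c→ m2, —d→ m3
  m1 = (c.c.0\{b,c} + d.(c.0 + d.0)) | d.(0 | 0 + a.0) | —c→ m4, —d→ m5, —d→ m6
  m2 = c.0\{b,c} | b.d.(0 | 0 + a.0) | —b→ m4, —c→ m7
  m3 = (c.0 + d.0) | b.d.(0 | 0 + a.0) | —b→ m5, —c→ m8, —d→ m8
  m4 = c.0\{b,c} | d.(0 | 0 + a.0) | —c→ m9, —d→ m10
  m5 = (c.0 + d.0) | d.(0 | 0 + a.0) | —c→ m11, —d→ m11, —d→ m12
  m6 = (c.c.0\{b,c} + d.(c.0 + d.0)) | (0 | 0 + a.0) | —a→ m13, —c→ m10, —d→ m12
  m7 = 0\{b,c} | b.d.(0 | 0 + a.0) | —b→ m9
  m8 = 0 | b.d.(0 | 0 + a.0) | —b→ m11
  m9 = 0\{b,c} | d.(0 | 0 + a.0) | —d→ m14
  m10 = c.0\{b,c} | (0 | 0 + a.0) | —a→ m15, —c→ m14
  m11 = 0 | d.(0 | 0 + a.0) | —d→ m16
  m12 = (c.0 + d.0) | (0 | 0 + a.0) | —a→ m17, —c→ m16, —d→ m16
  m13 = (c.c.0\{b,c} + d.(c.0 + d.0)) | 0 | —c→ m15, —d→ m17
  m14 = 0\{b,c} | (0 | 0 + a.0) | —a→ m18
  m15 = c.0\{b,c} | 0 | —c→ m18
  m16 = 0 | (0 | 0 + a.0) | —a→ m19
  m17 = (c.0 + d.0) | 0 | —c→ m19, —d→ m19
  m18 = 0\{b,c} | 0 | ∅
  m19 = 0 | 0 | ∅
LTS(Q): 20 reachable states
  n0 = (c.c.0\{b,c} + d.(c.0 + d.0)) | b.a.(0 | 0 + a.0) | —b→ n1, —c→ n2, —d→ n3
  n1 = (c.c.0\{b,c} + d.(c.0 + d.0)) | a.(0 | 0 + a.0) | —a→ n4, —c→ n5, —d→ n6
  n2 = c.0\{b,c} | b.a.(0 | 0 + a.0) | —b→ n5, —c→ n7
  n3 = (c.0 + d.0) | b.a.(0 | 0 + a.0) | —b→ n6, —c→ n8, —d→ n8
  n4 = (c.c.0\{b,c} + d.(c.0 + d.0)) | (0 | 0 + a.0) | —a→ n9, —c→ n10, —d→ n11
  n5 = c.0\{b,c} | a.(0 | 0 + a.0) | —a→ n10, —c→ n12
  n6 = (c.0 + d.0) | a.(0 | 0 + a.0) | —a→ n11, —c→ n13, —d→ n13
  n7 = 0\{b,c} | b.a.(0 | 0 + a.0) | —b→ n12
  n8 = 0 | b.a.(0 | 0 + a.0) | —b→ n13
  n9 = (c.c.0\{b,c} + d.(c.0 + d.0)) | 0 | —c→ n14, —d→ n15
  n10 = c.0\{b,c} | (0 | 0 + a.0) | —a→ n14, —c→ n16
  n11 = (c.0 + d.0) | (0 | 0 + a.0) | —a→ n15, —c→ n17, —d→ n17
  n12 = 0\{b,c} | a.(0 | 0 + a.0) | —a→ n16
  n13 = 0 | a.(0 | 0 + a.0) | —a→ n17
  n14 = c.0\{b,c} | 0 | —c→ n18
  n15 = (c.0 + d.0) | 0 | —c→ n19, —d→ n19
  n16 = 0\{b,c} | (0 | 0 + a.0) | —a→ n18
  n17 = 0 | (0 | 0 + a.0) | —a→ n19
  n18 = 0\{b,c} | 0 | ∅
  n19 = 0 | 0 | ∅
Partition-refinement fixed point:
  B0 = {m0}
  B1 = {m1}
  B2 = {m4}
  B3 = {m11, m9}
  B4 = {m14, m16, n16, n17}
  B5 = {m18, m19, n18, n19}
  B6 = {m10, n10}
  B7 = {m15, n14}
  B8 = {m5}
  B9 = {m12, n11}
  B10 = {m17, n15}
  B11 = {m6, n4}
  B12 = {m13, n9}
  B13 = {m2}
  B14 = {m7, m8}
  B15 = {m3}
  B16 = {n0}
  B17 = {n1}
  B18 = {n5}
  B19 = {n12, n13}
  B20 = {n6}
  B21 = {n2}
  B22 = {n7, n8}
  B23 = {n3}
m0 ∈ B0, n0 ∈ B16 → different blocks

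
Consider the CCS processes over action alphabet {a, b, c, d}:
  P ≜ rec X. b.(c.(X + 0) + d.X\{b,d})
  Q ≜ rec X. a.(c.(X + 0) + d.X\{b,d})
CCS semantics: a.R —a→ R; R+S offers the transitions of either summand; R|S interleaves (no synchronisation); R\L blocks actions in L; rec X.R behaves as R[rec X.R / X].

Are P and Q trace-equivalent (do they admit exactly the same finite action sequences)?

LTS(P): 4 reachable states
  m0 = rec X. b.(c.(X + 0) + d.X\{b,d}) has moves ··b··> m1
  m1 = c.((rec X. b.(c.(X + 0) + d.X\{b,d})) + 0) + d.(rec X. b.(c.(X + 0) + d.X\{b,d}))\{b,d} has moves ··c··> m2, ··d··> m3
  m2 = (rec X. b.(c.(X + 0) + d.X\{b,d})) + 0 has moves ··b··> m1
  m3 = (rec X. b.(c.(X + 0) + d.X\{b,d}))\{b,d} has moves ∅
LTS(Q): 6 reachable states
  n0 = rec X. a.(c.(X + 0) + d.X\{b,d}) has moves ··a··> n1
  n1 = c.((rec X. a.(c.(X + 0) + d.X\{b,d})) + 0) + d.(rec X. a.(c.(X + 0) + d.X\{b,d}))\{b,d} has moves ··c··> n2, ··d··> n3
  n2 = (rec X. a.(c.(X + 0) + d.X\{b,d})) + 0 has moves ··a··> n1
  n3 = (rec X. a.(c.(X + 0) + d.X\{b,d}))\{b,d} has moves ··a··> n4
  n4 = (c.((rec X. a.(c.(X + 0) + d.X\{b,d})) + 0) + d.(rec X. a.(c.(X + 0) + d.X\{b,d}))\{b,d})\{b,d} has moves ··c··> n5
  n5 = ((rec X. a.(c.(X + 0) + d.X\{b,d})) + 0)\{b,d} has moves ··a··> n4
Trace ⟨b⟩ through P, begin at {m0}:
  after b @ step 1: {m1}
  — P admits the full trace.
Trace ⟨b⟩ through Q, begin at {n0}:
  after b @ step 1: no successor for Q

NO — witness ⟨b⟩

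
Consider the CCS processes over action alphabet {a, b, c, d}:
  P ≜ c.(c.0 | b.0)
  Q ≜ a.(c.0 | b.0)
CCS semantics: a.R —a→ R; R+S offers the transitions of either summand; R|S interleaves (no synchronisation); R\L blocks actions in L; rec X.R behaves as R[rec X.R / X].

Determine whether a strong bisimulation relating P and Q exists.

not bisimilar

P's transition system — 5 states:
  p0 = c.(c.0 | b.0) has moves —c→ p1
  p1 = c.0 | b.0 has moves —b→ p2, —c→ p3
  p2 = c.0 | 0 has moves —c→ p4
  p3 = 0 | b.0 has moves —b→ p4
  p4 = 0 | 0 has moves deadlocked
Q's transition system — 5 states:
  q0 = a.(c.0 | b.0) has moves —a→ q1
  q1 = c.0 | b.0 has moves —b→ q2, —c→ q3
  q2 = c.0 | 0 has moves —c→ q4
  q3 = 0 | b.0 has moves —b→ q4
  q4 = 0 | 0 has moves deadlocked
Partition-refinement fixed point:
  B0 = {p0}
  B1 = {p1, q1}
  B2 = {p3, q3}
  B3 = {p4, q4}
  B4 = {p2, q2}
  B5 = {q0}
p0 ∈ B0, q0 ∈ B5 → different blocks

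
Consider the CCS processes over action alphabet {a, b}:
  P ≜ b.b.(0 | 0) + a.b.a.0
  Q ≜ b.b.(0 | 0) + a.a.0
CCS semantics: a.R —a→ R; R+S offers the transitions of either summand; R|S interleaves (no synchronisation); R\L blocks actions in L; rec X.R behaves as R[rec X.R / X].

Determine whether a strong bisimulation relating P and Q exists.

P ≁ Q

P's transition system — 6 states:
  m0 = b.b.(0 | 0) + a.b.a.0 has moves —a→ m1, —b→ m2
  m1 = b.a.0 has moves —b→ m3
  m2 = b.(0 | 0) has moves —b→ m4
  m3 = a.0 has moves —a→ m5
  m4 = 0 | 0 has moves ∅
  m5 = 0 has moves ∅
Q's transition system — 5 states:
  n0 = b.b.(0 | 0) + a.a.0 has moves —a→ n1, —b→ n2
  n1 = a.0 has moves —a→ n3
  n2 = b.(0 | 0) has moves —b→ n4
  n3 = 0 has moves ∅
  n4 = 0 | 0 has moves ∅
Partition-refinement fixed point:
  B0 = {m0}
  B1 = {m2, n2}
  B2 = {m4, m5, n3, n4}
  B3 = {m1}
  B4 = {m3, n1}
  B5 = {n0}
m0 ∈ B0, n0 ∈ B5 → different blocks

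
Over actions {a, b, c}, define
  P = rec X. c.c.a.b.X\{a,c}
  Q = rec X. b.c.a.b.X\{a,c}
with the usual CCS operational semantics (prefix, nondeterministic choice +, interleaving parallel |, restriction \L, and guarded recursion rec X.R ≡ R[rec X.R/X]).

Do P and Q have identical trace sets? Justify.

trace-distinct — witness ⟨c⟩

P's transition system — 5 states:
  u0 = rec X. c.c.a.b.X\{a,c} → ··c··> u1
  u1 = c.a.b.(rec X. c.c.a.b.X\{a,c})\{a,c} → ··c··> u2
  u2 = a.b.(rec X. c.c.a.b.X\{a,c})\{a,c} → ··a··> u3
  u3 = b.(rec X. c.c.a.b.X\{a,c})\{a,c} → ··b··> u4
  u4 = (rec X. c.c.a.b.X\{a,c})\{a,c} → stopped
Q's transition system — 6 states:
  v0 = rec X. b.c.a.b.X\{a,c} → ··b··> v1
  v1 = c.a.b.(rec X. b.c.a.b.X\{a,c})\{a,c} → ··c··> v2
  v2 = a.b.(rec X. b.c.a.b.X\{a,c})\{a,c} → ··a··> v3
  v3 = b.(rec X. b.c.a.b.X\{a,c})\{a,c} → ··b··> v4
  v4 = (rec X. b.c.a.b.X\{a,c})\{a,c} → ··b··> v5
  v5 = (c.a.b.(rec X. b.c.a.b.X\{a,c})\{a,c})\{a,c} → stopped
Run σ = ⟨c⟩ on P: start {u0}
  [1] c ⇒ {u1}
  — P admits the full trace.
Run σ = ⟨c⟩ on Q: start {v0}
  [1] c ⇒ ∅ (Q stuck)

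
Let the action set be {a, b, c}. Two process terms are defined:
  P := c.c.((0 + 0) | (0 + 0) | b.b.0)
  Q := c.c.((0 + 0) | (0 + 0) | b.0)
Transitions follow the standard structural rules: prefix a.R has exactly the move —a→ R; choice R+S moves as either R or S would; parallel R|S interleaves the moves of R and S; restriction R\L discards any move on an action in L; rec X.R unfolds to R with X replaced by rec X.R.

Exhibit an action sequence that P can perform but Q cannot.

LTS(P): 5 reachable states
  p0 = c.c.((0 + 0) | (0 + 0) | b.b.0) :: =c=> p1
  p1 = c.((0 + 0) | (0 + 0) | b.b.0) :: =c=> p2
  p2 = (0 + 0) | (0 + 0) | b.b.0 :: =b=> p3
  p3 = (0 + 0) | (0 + 0) | b.0 :: =b=> p4
  p4 = (0 + 0) | (0 + 0) | 0 :: deadlocked
LTS(Q): 4 reachable states
  q0 = c.c.((0 + 0) | (0 + 0) | b.0) :: =c=> q1
  q1 = c.((0 + 0) | (0 + 0) | b.0) :: =c=> q2
  q2 = (0 + 0) | (0 + 0) | b.0 :: =b=> q3
  q3 = (0 + 0) | (0 + 0) | 0 :: deadlocked
Executing ccbb from P (initial set {p0}):
  step 1 (c): {p1}
  step 2 (c): {p2}
  step 3 (b): {p3}
  step 4 (b): {p4}
  P completes σ.
Executing ccbb from Q (initial set {q0}):
  step 1 (c): {q1}
  step 2 (c): {q2}
  step 3 (b): {q3}
  step 4 (b): ∅  — Q cannot continue

ccbb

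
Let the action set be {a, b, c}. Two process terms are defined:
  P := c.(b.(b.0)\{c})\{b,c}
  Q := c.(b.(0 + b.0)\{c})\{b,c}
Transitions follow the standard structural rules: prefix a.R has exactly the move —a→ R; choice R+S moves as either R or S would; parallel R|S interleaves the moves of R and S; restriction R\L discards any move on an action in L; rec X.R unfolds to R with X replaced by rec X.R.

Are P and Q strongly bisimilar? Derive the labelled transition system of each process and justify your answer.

bisimilar

LTS(P): 2 reachable states
  p0 = c.(b.(b.0)\{c})\{b,c} :: =c=> p1
  p1 = (b.(b.0)\{c})\{b,c} :: deadlocked
LTS(Q): 2 reachable states
  q0 = c.(b.(0 + b.0)\{c})\{b,c} :: =c=> q1
  q1 = (b.(0 + b.0)\{c})\{b,c} :: deadlocked
Partition-refinement fixed point:
  B0 = {p0, q0}
  B1 = {p1, q1}
p0 ∈ B0, q0 ∈ B0 → same block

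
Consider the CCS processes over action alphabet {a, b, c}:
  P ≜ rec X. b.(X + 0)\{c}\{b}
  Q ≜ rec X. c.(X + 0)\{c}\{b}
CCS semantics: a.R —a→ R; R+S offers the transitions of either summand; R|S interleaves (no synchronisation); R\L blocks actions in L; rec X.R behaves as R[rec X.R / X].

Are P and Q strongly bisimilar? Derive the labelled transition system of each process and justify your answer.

P's transition system — 2 states:
  m0 = rec X. b.(X + 0)\{c}\{b} | ··b··> m1
  m1 = ((rec X. b.(X + 0)\{c}\{b}) + 0)\{c}\{b} | ·
Q's transition system — 2 states:
  n0 = rec X. c.(X + 0)\{c}\{b} | ··c··> n1
  n1 = ((rec X. c.(X + 0)\{c}\{b}) + 0)\{c}\{b} | ·
Coarsest stable partition (strong bisimilarity classes):
  B0 = {m0}
  B1 = {m1, n1}
  B2 = {n0}
m0 ∈ B0, n0 ∈ B2 → different blocks

P ≁ Q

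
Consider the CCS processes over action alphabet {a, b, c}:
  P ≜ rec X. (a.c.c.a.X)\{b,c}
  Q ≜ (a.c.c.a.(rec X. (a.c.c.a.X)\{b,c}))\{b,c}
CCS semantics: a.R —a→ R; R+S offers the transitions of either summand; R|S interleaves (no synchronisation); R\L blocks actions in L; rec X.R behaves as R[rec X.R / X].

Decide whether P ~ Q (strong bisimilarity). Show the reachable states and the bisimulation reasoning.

YES

P's transition system — 2 states:
  s0 = rec X. (a.c.c.a.X)\{b,c} ⊢ --a--▸ s1
  s1 = (c.c.a.(rec X. (a.c.c.a.X)\{b,c}))\{b,c} ⊢ stopped
Q's transition system — 2 states:
  t0 = (a.c.c.a.(rec X. (a.c.c.a.X)\{b,c}))\{b,c} ⊢ --a--▸ t1
  t1 = (c.c.a.(rec X. (a.c.c.a.X)\{b,c}))\{b,c} ⊢ stopped
Coarsest stable partition (strong bisimilarity classes):
  B0 = {s0, t0}
  B1 = {s1, t1}
s0 ∈ B0, t0 ∈ B0 → same block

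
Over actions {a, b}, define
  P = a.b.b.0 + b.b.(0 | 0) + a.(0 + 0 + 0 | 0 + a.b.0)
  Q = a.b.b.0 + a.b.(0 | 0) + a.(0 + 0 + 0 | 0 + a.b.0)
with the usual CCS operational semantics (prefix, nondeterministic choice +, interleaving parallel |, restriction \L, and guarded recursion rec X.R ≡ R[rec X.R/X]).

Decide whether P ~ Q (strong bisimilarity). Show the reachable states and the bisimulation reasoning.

P's transition system — 7 states:
  p0 = a.b.b.0 + b.b.(0 | 0) + a.(0 + 0 + 0 | 0 + a.b.0) ⊢ -a-> p1, -a-> p2, -b-> p3
  p1 = 0 + 0 + 0 | 0 + a.b.0 ⊢ -a-> p4
  p2 = b.b.0 ⊢ -b-> p4
  p3 = b.(0 | 0) ⊢ -b-> p5
  p4 = b.0 ⊢ -b-> p6
  p5 = 0 | 0 ⊢ deadlocked
  p6 = 0 ⊢ deadlocked
Q's transition system — 7 states:
  q0 = a.b.b.0 + a.b.(0 | 0) + a.(0 + 0 + 0 | 0 + a.b.0) ⊢ -a-> q1, -a-> q2, -a-> q3
  q1 = 0 + 0 + 0 | 0 + a.b.0 ⊢ -a-> q4
  q2 = b.(0 | 0) ⊢ -b-> q5
  q3 = b.b.0 ⊢ -b-> q4
  q4 = b.0 ⊢ -b-> q6
  q5 = 0 | 0 ⊢ deadlocked
  q6 = 0 ⊢ deadlocked
Coarsest stable partition (strong bisimilarity classes):
  B0 = {p0}
  B1 = {p3, p4, q2, q4}
  B2 = {p5, p6, q5, q6}
  B3 = {p1, q1}
  B4 = {p2, q3}
  B5 = {q0}
p0 ∈ B0, q0 ∈ B5 → different blocks

NO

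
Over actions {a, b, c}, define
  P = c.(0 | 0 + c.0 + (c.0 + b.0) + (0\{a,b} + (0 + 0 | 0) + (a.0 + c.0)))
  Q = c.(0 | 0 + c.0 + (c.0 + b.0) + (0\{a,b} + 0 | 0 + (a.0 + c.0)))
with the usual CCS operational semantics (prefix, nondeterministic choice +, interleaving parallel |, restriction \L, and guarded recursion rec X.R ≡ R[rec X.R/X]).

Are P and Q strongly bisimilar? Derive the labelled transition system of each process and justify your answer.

bisimilar

LTS(P): 3 reachable states
  s0 = c.(0 | 0 + c.0 + (c.0 + b.0) + (0\{a,b} + (0 + 0 | 0) + (a.0 + c.0))) ⊢ ··c··> s1
  s1 = 0 | 0 + c.0 + (c.0 + b.0) + (0\{a,b} + (0 + 0 | 0) + (a.0 + c.0)) ⊢ ··a··> s2, ··b··> s2, ··c··> s2
  s2 = 0 ⊢ (no moves)
LTS(Q): 3 reachable states
  t0 = c.(0 | 0 + c.0 + (c.0 + b.0) + (0\{a,b} + 0 | 0 + (a.0 + c.0))) ⊢ ··c··> t1
  t1 = 0 | 0 + c.0 + (c.0 + b.0) + (0\{a,b} + 0 | 0 + (a.0 + c.0)) ⊢ ··a··> t2, ··b··> t2, ··c··> t2
  t2 = 0 ⊢ (no moves)
Bisimilarity quotient blocks:
  B0 = {s0, t0}
  B1 = {s1, t1}
  B2 = {s2, t2}
s0 ∈ B0, t0 ∈ B0 → same block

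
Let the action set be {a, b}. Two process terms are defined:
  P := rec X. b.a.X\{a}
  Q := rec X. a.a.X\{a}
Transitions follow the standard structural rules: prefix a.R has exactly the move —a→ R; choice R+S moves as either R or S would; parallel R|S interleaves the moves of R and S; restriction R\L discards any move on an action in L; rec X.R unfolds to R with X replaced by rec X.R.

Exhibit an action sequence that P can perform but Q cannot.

LTS(P): 4 reachable states
  u0 = rec X. b.a.X\{a} has moves =b=> u1
  u1 = a.(rec X. b.a.X\{a})\{a} has moves =a=> u2
  u2 = (rec X. b.a.X\{a})\{a} has moves =b=> u3
  u3 = (a.(rec X. b.a.X\{a})\{a})\{a} has moves (no moves)
LTS(Q): 3 reachable states
  v0 = rec X. a.a.X\{a} has moves =a=> v1
  v1 = a.(rec X. a.a.X\{a})\{a} has moves =a=> v2
  v2 = (rec X. a.a.X\{a})\{a} has moves (no moves)
Run σ = ⟨b⟩ on P: start {u0}
  [1] b ⇒ {u1}
  ✓ P
Run σ = ⟨b⟩ on Q: start {v0}
  [1] b ⇒ no successor for Q

b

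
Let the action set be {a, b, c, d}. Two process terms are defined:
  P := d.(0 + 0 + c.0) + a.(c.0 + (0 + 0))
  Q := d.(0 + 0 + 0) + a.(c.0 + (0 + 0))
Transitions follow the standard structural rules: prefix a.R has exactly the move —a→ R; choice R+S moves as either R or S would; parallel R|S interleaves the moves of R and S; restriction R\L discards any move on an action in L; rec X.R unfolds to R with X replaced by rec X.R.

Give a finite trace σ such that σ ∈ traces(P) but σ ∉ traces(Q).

dc

Reachable graph of P (4 states):
  m0 = d.(0 + 0 + c.0) + a.(c.0 + (0 + 0)) → -a-> m1, -d-> m2
  m1 = c.0 + (0 + 0) → -c-> m3
  m2 = 0 + 0 + c.0 → -c-> m3
  m3 = 0 → ·
Reachable graph of Q (4 states):
  n0 = d.(0 + 0 + 0) + a.(c.0 + (0 + 0)) → -a-> n1, -d-> n2
  n1 = c.0 + (0 + 0) → -c-> n3
  n2 = 0 + 0 + 0 → ·
  n3 = 0 → ·
Executing dc from P (initial set {m0}):
  after d @ step 1: {m2}
  after c @ step 2: {m3}
  — P admits the full trace.
Executing dc from Q (initial set {n0}):
  after d @ step 1: {n2}
  after c @ step 2: ∅ (Q stuck)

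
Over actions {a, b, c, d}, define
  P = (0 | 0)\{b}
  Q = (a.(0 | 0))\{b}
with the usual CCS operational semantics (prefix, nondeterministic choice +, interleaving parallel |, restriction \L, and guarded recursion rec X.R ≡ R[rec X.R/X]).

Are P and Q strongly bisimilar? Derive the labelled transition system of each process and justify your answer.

LTS(P): 1 reachable states
  u0 = (0 | 0)\{b} ⊢ deadlocked
LTS(Q): 2 reachable states
  v0 = (a.(0 | 0))\{b} ⊢ =a=> v1
  v1 = (0 | 0)\{b} ⊢ deadlocked
Coarsest stable partition (strong bisimilarity classes):
  B0 = {u0, v1}
  B1 = {v0}
u0 ∈ B0, v0 ∈ B1 → different blocks

NO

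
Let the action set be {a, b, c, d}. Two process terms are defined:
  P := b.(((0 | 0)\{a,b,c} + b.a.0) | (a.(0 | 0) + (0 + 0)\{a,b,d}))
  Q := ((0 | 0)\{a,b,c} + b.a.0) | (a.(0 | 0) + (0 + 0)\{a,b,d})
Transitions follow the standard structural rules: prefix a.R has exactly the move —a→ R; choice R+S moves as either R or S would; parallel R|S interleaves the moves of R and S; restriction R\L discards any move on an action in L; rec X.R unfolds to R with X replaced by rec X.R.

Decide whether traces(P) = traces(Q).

LTS(P): 7 reachable states
  u0 = b.(((0 | 0)\{a,b,c} + b.a.0) | (a.(0 | 0) + (0 + 0)\{a,b,d})) → =b=> u1
  u1 = ((0 | 0)\{a,b,c} + b.a.0) | (a.(0 | 0) + (0 + 0)\{a,b,d}) → =a=> u2, =b=> u3
  u2 = ((0 | 0)\{a,b,c} + b.a.0) | (0 | 0) → =b=> u4
  u3 = a.0 | (a.(0 | 0) + (0 + 0)\{a,b,d}) → =a=> u4, =a=> u5
  u4 = a.0 | (0 | 0) → =a=> u6
  u5 = 0 | (a.(0 | 0) + (0 + 0)\{a,b,d}) → =a=> u6
  u6 = 0 | (0 | 0) → ·
LTS(Q): 6 reachable states
  v0 = ((0 | 0)\{a,b,c} + b.a.0) | (a.(0 | 0) + (0 + 0)\{a,b,d}) → =a=> v1, =b=> v2
  v1 = ((0 | 0)\{a,b,c} + b.a.0) | (0 | 0) → =b=> v3
  v2 = a.0 | (a.(0 | 0) + (0 + 0)\{a,b,d}) → =a=> v3, =a=> v4
  v3 = a.0 | (0 | 0) → =a=> v5
  v4 = 0 | (a.(0 | 0) + (0 + 0)\{a,b,d}) → =a=> v5
  v5 = 0 | (0 | 0) → ·
Executing bb from P (initial set {u0}):
  after b @ step 1: {u1}
  after b @ step 2: {u3}
  P completes σ.
Executing bb from Q (initial set {v0}):
  after b @ step 1: {v2}
  after b @ step 2: no successor for Q

NO — witness ⟨bb⟩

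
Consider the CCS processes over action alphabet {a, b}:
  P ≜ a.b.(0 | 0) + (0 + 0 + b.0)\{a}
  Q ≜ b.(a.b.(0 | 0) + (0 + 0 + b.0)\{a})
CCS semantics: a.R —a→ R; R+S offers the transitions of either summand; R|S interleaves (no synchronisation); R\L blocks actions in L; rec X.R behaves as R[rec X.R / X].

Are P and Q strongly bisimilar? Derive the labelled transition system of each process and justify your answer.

LTS(P): 4 reachable states
  p0 = a.b.(0 | 0) + (0 + 0 + b.0)\{a} has moves ··a··> p1, ··b··> p2
  p1 = b.(0 | 0) has moves ··b··> p3
  p2 = 0\{a} has moves ∅
  p3 = 0 | 0 has moves ∅
LTS(Q): 5 reachable states
  q0 = b.(a.b.(0 | 0) + (0 + 0 + b.0)\{a}) has moves ··b··> q1
  q1 = a.b.(0 | 0) + (0 + 0 + b.0)\{a} has moves ··a··> q2, ··b··> q3
  q2 = b.(0 | 0) has moves ··b··> q4
  q3 = 0\{a} has moves ∅
  q4 = 0 | 0 has moves ∅
Partition-refinement fixed point:
  B0 = {p0, q1}
  B1 = {p2, p3, q3, q4}
  B2 = {p1, q2}
  B3 = {q0}
p0 ∈ B0, q0 ∈ B3 → different blocks

NO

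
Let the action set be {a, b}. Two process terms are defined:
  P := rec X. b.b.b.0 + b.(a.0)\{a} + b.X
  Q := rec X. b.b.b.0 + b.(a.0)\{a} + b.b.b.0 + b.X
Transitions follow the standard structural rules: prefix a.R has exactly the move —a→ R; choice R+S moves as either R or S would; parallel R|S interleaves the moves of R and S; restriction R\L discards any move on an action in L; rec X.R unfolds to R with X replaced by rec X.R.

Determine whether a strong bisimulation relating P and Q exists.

bisimilar

LTS(P): 5 reachable states
  s0 = rec X. b.b.b.0 + b.(a.0)\{a} + b.X :: —b→ s0, —b→ s1, —b→ s2
  s1 = (a.0)\{a} :: ·
  s2 = b.b.0 :: —b→ s3
  s3 = b.0 :: —b→ s4
  s4 = 0 :: ·
LTS(Q): 5 reachable states
  t0 = rec X. b.b.b.0 + b.(a.0)\{a} + b.b.b.0 + b.X :: —b→ t0, —b→ t1, —b→ t2
  t1 = (a.0)\{a} :: ·
  t2 = b.b.0 :: —b→ t3
  t3 = b.0 :: —b→ t4
  t4 = 0 :: ·
Coarsest stable partition (strong bisimilarity classes):
  B0 = {s0, t0}
  B1 = {s2, t2}
  B2 = {s3, t3}
  B3 = {s1, s4, t1, t4}
s0 ∈ B0, t0 ∈ B0 → same block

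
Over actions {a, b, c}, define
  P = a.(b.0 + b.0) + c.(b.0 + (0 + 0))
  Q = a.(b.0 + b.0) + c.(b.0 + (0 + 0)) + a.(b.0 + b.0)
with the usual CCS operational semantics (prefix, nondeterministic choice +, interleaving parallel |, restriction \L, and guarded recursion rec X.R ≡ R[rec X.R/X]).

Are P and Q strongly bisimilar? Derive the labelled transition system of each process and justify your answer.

Reachable graph of P (4 states):
  m0 = a.(b.0 + b.0) + c.(b.0 + (0 + 0)) :: --a--▸ m1, --c--▸ m2
  m1 = b.0 + b.0 :: --b--▸ m3
  m2 = b.0 + (0 + 0) :: --b--▸ m3
  m3 = 0 :: ∅
Reachable graph of Q (4 states):
  n0 = a.(b.0 + b.0) + c.(b.0 + (0 + 0)) + a.(b.0 + b.0) :: --a--▸ n1, --c--▸ n2
  n1 = b.0 + b.0 :: --b--▸ n3
  n2 = b.0 + (0 + 0) :: --b--▸ n3
  n3 = 0 :: ∅
Bisimilarity quotient blocks:
  B0 = {m0, n0}
  B1 = {m1, m2, n1, n2}
  B2 = {m3, n3}
m0 ∈ B0, n0 ∈ B0 → same block

bisimilar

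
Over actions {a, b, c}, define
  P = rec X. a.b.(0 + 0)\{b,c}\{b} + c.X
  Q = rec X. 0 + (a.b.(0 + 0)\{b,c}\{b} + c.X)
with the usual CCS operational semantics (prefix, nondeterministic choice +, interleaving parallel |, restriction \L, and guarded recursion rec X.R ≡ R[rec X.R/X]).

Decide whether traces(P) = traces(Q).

traces(P) = traces(Q)

P's transition system — 3 states:
  u0 = rec X. a.b.(0 + 0)\{b,c}\{b} + c.X | --a--▸ u1, --c--▸ u0
  u1 = b.(0 + 0)\{b,c}\{b} | --b--▸ u2
  u2 = (0 + 0)\{b,c}\{b} | stopped
Q's transition system — 3 states:
  v0 = rec X. 0 + (a.b.(0 + 0)\{b,c}\{b} + c.X) | --a--▸ v1, --c--▸ v0
  v1 = b.(0 + 0)\{b,c}\{b} | --b--▸ v2
  v2 = (0 + 0)\{b,c}\{b} | stopped
Bisimilarity quotient blocks:
  B0 = {u0, v0}
  B1 = {u1, v1}
  B2 = {u2, v2}
u0 ∈ B0, v0 ∈ B0 → same block
Bisimilar ⇒ trace-equivalent.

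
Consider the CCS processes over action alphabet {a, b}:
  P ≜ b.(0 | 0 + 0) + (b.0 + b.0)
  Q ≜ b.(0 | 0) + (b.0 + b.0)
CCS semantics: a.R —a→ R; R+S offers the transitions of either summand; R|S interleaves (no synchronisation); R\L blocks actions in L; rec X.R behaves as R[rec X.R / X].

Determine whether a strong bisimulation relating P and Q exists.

P's transition system — 3 states:
  p0 = b.(0 | 0 + 0) + (b.0 + b.0) has moves --b--▸ p1, --b--▸ p2
  p1 = 0 has moves ∅
  p2 = 0 | 0 + 0 has moves ∅
Q's transition system — 3 states:
  q0 = b.(0 | 0) + (b.0 + b.0) has moves --b--▸ q1, --b--▸ q2
  q1 = 0 has moves ∅
  q2 = 0 | 0 has moves ∅
Coarsest stable partition (strong bisimilarity classes):
  B0 = {p0, q0}
  B1 = {p1, p2, q1, q2}
p0 ∈ B0, q0 ∈ B0 → same block

YES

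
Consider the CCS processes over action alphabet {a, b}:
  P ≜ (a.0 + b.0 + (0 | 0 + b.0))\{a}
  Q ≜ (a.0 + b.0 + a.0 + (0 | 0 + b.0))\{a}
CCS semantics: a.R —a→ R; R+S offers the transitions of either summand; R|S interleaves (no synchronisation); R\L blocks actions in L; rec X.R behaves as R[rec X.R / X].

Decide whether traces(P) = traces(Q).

trace-equivalent

LTS(P): 2 reachable states
  u0 = (a.0 + b.0 + (0 | 0 + b.0))\{a} has moves —b→ u1
  u1 = 0\{a} has moves ∅
LTS(Q): 2 reachable states
  v0 = (a.0 + b.0 + a.0 + (0 | 0 + b.0))\{a} has moves —b→ v1
  v1 = 0\{a} has moves ∅
Bisimilarity quotient blocks:
  B0 = {u0, v0}
  B1 = {u1, v1}
u0 ∈ B0, v0 ∈ B0 → same block
Bisimilar ⇒ trace-equivalent.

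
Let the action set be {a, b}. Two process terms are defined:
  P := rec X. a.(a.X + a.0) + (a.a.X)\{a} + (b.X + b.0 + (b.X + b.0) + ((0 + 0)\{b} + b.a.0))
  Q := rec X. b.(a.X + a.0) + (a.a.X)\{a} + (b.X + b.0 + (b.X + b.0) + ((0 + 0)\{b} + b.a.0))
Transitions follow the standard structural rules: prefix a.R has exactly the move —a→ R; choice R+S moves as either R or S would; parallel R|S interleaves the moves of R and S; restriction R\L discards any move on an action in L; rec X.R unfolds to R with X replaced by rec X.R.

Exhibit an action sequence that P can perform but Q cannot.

a

Reachable graph of P (4 states):
  s0 = rec X. a.(a.X + a.0) + (a.a.X)\{a} + (b.X + b.0 + (b.X + b.0) + ((0 + 0)\{b} + b.a.0)) :: =a=> s1, =b=> s0, =b=> s2, =b=> s3
  s1 = a.(rec X. a.(a.X + a.0) + (a.a.X)\{a} + (b.X + b.0 + (b.X + b.0) + ((0 + 0)\{b} + b.a.0))) + a.0 :: =a=> s0, =a=> s2
  s2 = 0 :: (no moves)
  s3 = a.0 :: =a=> s2
Reachable graph of Q (4 states):
  t0 = rec X. b.(a.X + a.0) + (a.a.X)\{a} + (b.X + b.0 + (b.X + b.0) + ((0 + 0)\{b} + b.a.0)) :: =b=> t0, =b=> t1, =b=> t2, =b=> t3
  t1 = 0 :: (no moves)
  t2 = a.(rec X. b.(a.X + a.0) + (a.a.X)\{a} + (b.X + b.0 + (b.X + b.0) + ((0 + 0)\{b} + b.a.0))) + a.0 :: =a=> t0, =a=> t1
  t3 = a.0 :: =a=> t1
Executing a from P (initial set {s0}):
  [1] a ⇒ {s1}
  — P admits the full trace.
Executing a from Q (initial set {t0}):
  [1] a ⇒ ∅ (Q stuck)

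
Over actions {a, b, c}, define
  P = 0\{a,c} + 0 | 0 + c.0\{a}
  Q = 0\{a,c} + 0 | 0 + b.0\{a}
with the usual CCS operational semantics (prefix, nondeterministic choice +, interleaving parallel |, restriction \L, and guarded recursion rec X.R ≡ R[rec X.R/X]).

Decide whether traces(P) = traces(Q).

P's transition system — 2 states:
  u0 = 0\{a,c} + 0 | 0 + c.0\{a} has moves -c-> u1
  u1 = 0\{a} has moves ·
Q's transition system — 2 states:
  v0 = 0\{a,c} + 0 | 0 + b.0\{a} has moves -b-> v1
  v1 = 0\{a} has moves ·
Trace ⟨c⟩ through P, begin at {u0}:
  after c @ step 1: {u1}
  ✓ P
Trace ⟨c⟩ through Q, begin at {v0}:
  after c @ step 1: no successor for Q

trace-distinct — witness ⟨c⟩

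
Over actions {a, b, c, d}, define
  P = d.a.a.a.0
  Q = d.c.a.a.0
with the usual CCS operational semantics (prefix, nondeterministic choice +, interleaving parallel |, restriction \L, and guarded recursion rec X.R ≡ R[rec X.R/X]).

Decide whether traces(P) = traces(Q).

NO — witness ⟨da⟩

P's transition system — 5 states:
  m0 = d.a.a.a.0 ⊢ —d→ m1
  m1 = a.a.a.0 ⊢ —a→ m2
  m2 = a.a.0 ⊢ —a→ m3
  m3 = a.0 ⊢ —a→ m4
  m4 = 0 ⊢ ∅
Q's transition system — 5 states:
  n0 = d.c.a.a.0 ⊢ —d→ n1
  n1 = c.a.a.0 ⊢ —c→ n2
  n2 = a.a.0 ⊢ —a→ n3
  n3 = a.0 ⊢ —a→ n4
  n4 = 0 ⊢ ∅
Executing da from P (initial set {m0}):
  [1] d ⇒ {m1}
  [2] a ⇒ {m2}
  P completes σ.
Executing da from Q (initial set {n0}):
  [1] d ⇒ {n1}
  [2] a ⇒ ∅  — Q cannot continue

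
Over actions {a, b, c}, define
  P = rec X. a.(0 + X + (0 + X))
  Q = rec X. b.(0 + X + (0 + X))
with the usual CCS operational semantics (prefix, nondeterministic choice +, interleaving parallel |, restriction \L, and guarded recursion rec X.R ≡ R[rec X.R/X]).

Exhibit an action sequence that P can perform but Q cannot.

P's transition system — 2 states:
  m0 = rec X. a.(0 + X + (0 + X)) → -a-> m1
  m1 = 0 + (rec X. a.(0 + X + (0 + X))) + (0 + (rec X. a.(0 + X + (0 + X)))) → -a-> m1
Q's transition system — 2 states:
  n0 = rec X. b.(0 + X + (0 + X)) → -b-> n1
  n1 = 0 + (rec X. b.(0 + X + (0 + X))) + (0 + (rec X. b.(0 + X + (0 + X)))) → -b-> n1
Run σ = ⟨a⟩ on P: start {m0}
  after a @ step 1: {m1}
  — P admits the full trace.
Run σ = ⟨a⟩ on Q: start {n0}
  after a @ step 1: no successor for Q

a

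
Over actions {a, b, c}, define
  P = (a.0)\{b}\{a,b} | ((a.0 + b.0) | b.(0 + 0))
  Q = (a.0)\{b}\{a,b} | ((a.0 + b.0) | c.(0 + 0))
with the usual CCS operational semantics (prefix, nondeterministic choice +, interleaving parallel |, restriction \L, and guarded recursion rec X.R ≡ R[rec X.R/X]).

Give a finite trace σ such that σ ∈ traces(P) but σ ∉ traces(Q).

ab

Reachable graph of P (4 states):
  s0 = (a.0)\{b}\{a,b} | ((a.0 + b.0) | b.(0 + 0)) → =a=> s1, =b=> s1, =b=> s2
  s1 = (a.0)\{b}\{a,b} | (0 | b.(0 + 0)) → =b=> s3
  s2 = (a.0)\{b}\{a,b} | ((a.0 + b.0) | (0 + 0)) → =a=> s3, =b=> s3
  s3 = (a.0)\{b}\{a,b} | (0 | (0 + 0)) → (no moves)
Reachable graph of Q (4 states):
  t0 = (a.0)\{b}\{a,b} | ((a.0 + b.0) | c.(0 + 0)) → =a=> t1, =b=> t1, =c=> t2
  t1 = (a.0)\{b}\{a,b} | (0 | c.(0 + 0)) → =c=> t3
  t2 = (a.0)\{b}\{a,b} | ((a.0 + b.0) | (0 + 0)) → =a=> t3, =b=> t3
  t3 = (a.0)\{b}\{a,b} | (0 | (0 + 0)) → (no moves)
Run σ = ⟨ab⟩ on P: start {s0}
  after a @ step 1: {s1}
  after b @ step 2: {s3}
  — P admits the full trace.
Run σ = ⟨ab⟩ on Q: start {t0}
  after a @ step 1: {t1}
  after b @ step 2: no successor for Q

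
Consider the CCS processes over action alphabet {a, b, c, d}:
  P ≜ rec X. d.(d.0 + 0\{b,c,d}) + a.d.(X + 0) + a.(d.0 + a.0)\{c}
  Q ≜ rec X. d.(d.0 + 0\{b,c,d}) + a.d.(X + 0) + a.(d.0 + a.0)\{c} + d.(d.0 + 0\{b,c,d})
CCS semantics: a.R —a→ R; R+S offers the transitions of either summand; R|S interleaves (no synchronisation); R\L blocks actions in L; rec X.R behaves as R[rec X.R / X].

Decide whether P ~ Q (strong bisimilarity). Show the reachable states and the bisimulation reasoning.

P's transition system — 7 states:
  s0 = rec X. d.(d.0 + 0\{b,c,d}) + a.d.(X + 0) + a.(d.0 + a.0)\{c} → —a→ s1, —a→ s2, —d→ s3
  s1 = (d.0 + a.0)\{c} → —a→ s4, —d→ s4
  s2 = d.((rec X. d.(d.0 + 0\{b,c,d}) + a.d.(X + 0) + a.(d.0 + a.0)\{c}) + 0) → —d→ s5
  s3 = d.0 + 0\{b,c,d} → —d→ s6
  s4 = 0\{c} → (no moves)
  s5 = (rec X. d.(d.0 + 0\{b,c,d}) + a.d.(X + 0) + a.(d.0 + a.0)\{c}) + 0 → —a→ s1, —a→ s2, —d→ s3
  s6 = 0 → (no moves)
Q's transition system — 7 states:
  t0 = rec X. d.(d.0 + 0\{b,c,d}) + a.d.(X + 0) + a.(d.0 + a.0)\{c} + d.(d.0 + 0\{b,c,d}) → —a→ t1, —a→ t2, —d→ t3
  t1 = (d.0 + a.0)\{c} → —a→ t4, —d→ t4
  t2 = d.((rec X. d.(d.0 + 0\{b,c,d}) + a.d.(X + 0) + a.(d.0 + a.0)\{c} + d.(d.0 + 0\{b,c,d})) + 0) → —d→ t5
  t3 = d.0 + 0\{b,c,d} → —d→ t6
  t4 = 0\{c} → (no moves)
  t5 = (rec X. d.(d.0 + 0\{b,c,d}) + a.d.(X + 0) + a.(d.0 + a.0)\{c} + d.(d.0 + 0\{b,c,d})) + 0 → —a→ t1, —a→ t2, —d→ t3
  t6 = 0 → (no moves)
Bisimilarity quotient blocks:
  B0 = {s0, s5, t0, t5}
  B1 = {s1, t1}
  B2 = {s4, s6, t4, t6}
  B3 = {s3, t3}
  B4 = {s2, t2}
s0 ∈ B0, t0 ∈ B0 → same block

bisimilar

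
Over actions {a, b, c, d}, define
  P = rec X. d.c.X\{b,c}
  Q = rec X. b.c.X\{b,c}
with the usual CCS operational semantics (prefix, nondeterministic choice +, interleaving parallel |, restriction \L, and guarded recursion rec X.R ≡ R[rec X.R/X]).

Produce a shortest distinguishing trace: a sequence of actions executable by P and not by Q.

d

P's transition system — 4 states:
  u0 = rec X. d.c.X\{b,c} ⊢ -d-> u1
  u1 = c.(rec X. d.c.X\{b,c})\{b,c} ⊢ -c-> u2
  u2 = (rec X. d.c.X\{b,c})\{b,c} ⊢ -d-> u3
  u3 = (c.(rec X. d.c.X\{b,c})\{b,c})\{b,c} ⊢ ∅
Q's transition system — 3 states:
  v0 = rec X. b.c.X\{b,c} ⊢ -b-> v1
  v1 = c.(rec X. b.c.X\{b,c})\{b,c} ⊢ -c-> v2
  v2 = (rec X. b.c.X\{b,c})\{b,c} ⊢ ∅
Executing d from P (initial set {u0}):
  after d @ step 1: {u1}
  P completes σ.
Executing d from Q (initial set {v0}):
  after d @ step 1: no successor for Q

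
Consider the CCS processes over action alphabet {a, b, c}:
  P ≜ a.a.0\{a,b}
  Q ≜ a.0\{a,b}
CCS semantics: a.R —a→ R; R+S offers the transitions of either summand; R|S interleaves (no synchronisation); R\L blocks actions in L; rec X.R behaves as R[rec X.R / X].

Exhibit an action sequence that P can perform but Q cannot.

aa

LTS(P): 3 reachable states
  m0 = a.a.0\{a,b} ⊢ —a→ m1
  m1 = a.0\{a,b} ⊢ —a→ m2
  m2 = 0\{a,b} ⊢ stopped
LTS(Q): 2 reachable states
  n0 = a.0\{a,b} ⊢ —a→ n1
  n1 = 0\{a,b} ⊢ stopped
Executing aa from P (initial set {m0}):
  [1] a ⇒ {m1}
  [2] a ⇒ {m2}
  P completes σ.
Executing aa from Q (initial set {n0}):
  [1] a ⇒ {n1}
  [2] a ⇒ ∅ (Q stuck)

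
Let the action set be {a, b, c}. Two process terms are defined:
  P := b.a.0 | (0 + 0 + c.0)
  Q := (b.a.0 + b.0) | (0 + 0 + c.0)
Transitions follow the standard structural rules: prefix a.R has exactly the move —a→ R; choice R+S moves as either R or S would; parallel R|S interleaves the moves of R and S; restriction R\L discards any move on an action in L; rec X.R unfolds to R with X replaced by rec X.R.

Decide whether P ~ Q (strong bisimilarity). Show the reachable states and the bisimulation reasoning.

P's transition system — 6 states:
  p0 = b.a.0 | (0 + 0 + c.0) has moves ··b··> p1, ··c··> p2
  p1 = a.0 | (0 + 0 + c.0) has moves ··a··> p3, ··c··> p4
  p2 = b.a.0 | 0 has moves ··b··> p4
  p3 = 0 | (0 + 0 + c.0) has moves ··c··> p5
  p4 = a.0 | 0 has moves ··a··> p5
  p5 = 0 | 0 has moves ∅
Q's transition system — 6 states:
  q0 = (b.a.0 + b.0) | (0 + 0 + c.0) has moves ··b··> q1, ··b··> q2, ··c··> q3
  q1 = 0 | (0 + 0 + c.0) has moves ··c··> q4
  q2 = a.0 | (0 + 0 + c.0) has moves ··a··> q1, ··c··> q5
  q3 = (b.a.0 + b.0) | 0 has moves ··b··> q4, ··b··> q5
  q4 = 0 | 0 has moves ∅
  q5 = a.0 | 0 has moves ··a··> q4
Bisimilarity quotient blocks:
  B0 = {p0}
  B1 = {p2}
  B2 = {p4, q5}
  B3 = {p5, q4}
  B4 = {p1, q2}
  B5 = {p3, q1}
  B6 = {q0}
  B7 = {q3}
p0 ∈ B0, q0 ∈ B6 → different blocks

NO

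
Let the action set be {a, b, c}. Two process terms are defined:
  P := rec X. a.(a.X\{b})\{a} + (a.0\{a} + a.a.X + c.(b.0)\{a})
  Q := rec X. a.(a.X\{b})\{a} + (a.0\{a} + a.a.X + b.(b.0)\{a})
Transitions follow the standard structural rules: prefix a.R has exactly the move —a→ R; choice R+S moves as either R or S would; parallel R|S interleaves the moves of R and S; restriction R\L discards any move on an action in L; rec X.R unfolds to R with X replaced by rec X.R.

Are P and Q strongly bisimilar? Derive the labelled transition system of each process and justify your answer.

NO

P's transition system — 5 states:
  m0 = rec X. a.(a.X\{b})\{a} + (a.0\{a} + a.a.X + c.(b.0)\{a}) ⊢ =a=> m1, =a=> m2, =a=> m3, =c=> m4
  m1 = (a.(rec X. a.(a.X\{b})\{a} + (a.0\{a} + a.a.X + c.(b.0)\{a}))\{b})\{a} ⊢ stopped
  m2 = 0\{a} ⊢ stopped
  m3 = a.(rec X. a.(a.X\{b})\{a} + (a.0\{a} + a.a.X + c.(b.0)\{a})) ⊢ =a=> m0
  m4 = (b.0)\{a} ⊢ =b=> m2
Q's transition system — 5 states:
  n0 = rec X. a.(a.X\{b})\{a} + (a.0\{a} + a.a.X + b.(b.0)\{a}) ⊢ =a=> n1, =a=> n2, =a=> n3, =b=> n4
  n1 = (a.(rec X. a.(a.X\{b})\{a} + (a.0\{a} + a.a.X + b.(b.0)\{a}))\{b})\{a} ⊢ stopped
  n2 = 0\{a} ⊢ stopped
  n3 = a.(rec X. a.(a.X\{b})\{a} + (a.0\{a} + a.a.X + b.(b.0)\{a})) ⊢ =a=> n0
  n4 = (b.0)\{a} ⊢ =b=> n2
Bisimilarity quotient blocks:
  B0 = {m0}
  B1 = {m1, m2, n1, n2}
  B2 = {m3}
  B3 = {m4, n4}
  B4 = {n0}
  B5 = {n3}
m0 ∈ B0, n0 ∈ B4 → different blocks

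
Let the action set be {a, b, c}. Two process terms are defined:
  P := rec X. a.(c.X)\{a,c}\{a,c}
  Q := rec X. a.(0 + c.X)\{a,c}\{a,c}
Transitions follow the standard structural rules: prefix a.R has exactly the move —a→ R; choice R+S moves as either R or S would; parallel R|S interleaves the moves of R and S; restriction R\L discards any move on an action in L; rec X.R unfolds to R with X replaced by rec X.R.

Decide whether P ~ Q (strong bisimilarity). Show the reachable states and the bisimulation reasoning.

bisimilar

P's transition system — 2 states:
  u0 = rec X. a.(c.X)\{a,c}\{a,c} :: --a--▸ u1
  u1 = (c.(rec X. a.(c.X)\{a,c}\{a,c}))\{a,c}\{a,c} :: deadlocked
Q's transition system — 2 states:
  v0 = rec X. a.(0 + c.X)\{a,c}\{a,c} :: --a--▸ v1
  v1 = (0 + c.(rec X. a.(0 + c.X)\{a,c}\{a,c}))\{a,c}\{a,c} :: deadlocked
Coarsest stable partition (strong bisimilarity classes):
  B0 = {u0, v0}
  B1 = {u1, v1}
u0 ∈ B0, v0 ∈ B0 → same block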